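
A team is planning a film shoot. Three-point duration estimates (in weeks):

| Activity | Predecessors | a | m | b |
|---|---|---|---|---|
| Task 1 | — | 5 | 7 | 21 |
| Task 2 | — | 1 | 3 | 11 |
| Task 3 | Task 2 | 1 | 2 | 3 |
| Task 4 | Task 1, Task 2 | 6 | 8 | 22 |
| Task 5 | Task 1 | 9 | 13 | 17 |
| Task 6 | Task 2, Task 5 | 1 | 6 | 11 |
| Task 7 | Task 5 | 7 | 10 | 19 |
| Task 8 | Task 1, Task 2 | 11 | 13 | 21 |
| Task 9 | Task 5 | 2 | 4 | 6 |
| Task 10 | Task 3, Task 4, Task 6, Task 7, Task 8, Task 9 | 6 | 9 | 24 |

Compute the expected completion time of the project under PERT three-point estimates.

te_Task 1 = (5 + 4·7 + 21)/6 = 54/6 = 9
te_Task 2 = (1 + 4·3 + 11)/6 = 24/6 = 4
te_Task 3 = (1 + 4·2 + 3)/6 = 12/6 = 2
te_Task 4 = (6 + 4·8 + 22)/6 = 60/6 = 10
te_Task 5 = (9 + 4·13 + 17)/6 = 78/6 = 13
te_Task 6 = (1 + 4·6 + 11)/6 = 36/6 = 6
te_Task 7 = (7 + 4·10 + 19)/6 = 66/6 = 11
te_Task 8 = (11 + 4·13 + 21)/6 = 84/6 = 14
te_Task 9 = (2 + 4·4 + 6)/6 = 24/6 = 4
te_Task 10 = (6 + 4·9 + 24)/6 = 66/6 = 11

Forward pass:
ES_Task 1 = 0; EF_Task 1 = 9
ES_Task 2 = 0; EF_Task 2 = 4
ES_Task 3 = 4; EF_Task 3 = 4+2 = 6
ES_Task 4 = max(EF_Task 1=9, EF_Task 2=4) = 9; EF_Task 4 = 9+10 = 19
ES_Task 5 = 9; EF_Task 5 = 9+13 = 22
ES_Task 6 = max(EF_Task 2=4, EF_Task 5=22) = 22; EF_Task 6 = 22+6 = 28
ES_Task 7 = 22; EF_Task 7 = 22+11 = 33
ES_Task 8 = max(EF_Task 1=9, EF_Task 2=4) = 9; EF_Task 8 = 9+14 = 23
ES_Task 9 = 22; EF_Task 9 = 22+4 = 26
ES_Task 10 = max(EF_Task 3=6, EF_Task 4=19, EF_Task 6=28, EF_Task 7=33, EF_Task 8=23, EF_Task 9=26) = 33; EF_Task 10 = 33+11 = 44
Expected project duration μ = 44 weeks. Critical path: Task 1 → Task 5 → Task 7 → Task 10.

44 weeks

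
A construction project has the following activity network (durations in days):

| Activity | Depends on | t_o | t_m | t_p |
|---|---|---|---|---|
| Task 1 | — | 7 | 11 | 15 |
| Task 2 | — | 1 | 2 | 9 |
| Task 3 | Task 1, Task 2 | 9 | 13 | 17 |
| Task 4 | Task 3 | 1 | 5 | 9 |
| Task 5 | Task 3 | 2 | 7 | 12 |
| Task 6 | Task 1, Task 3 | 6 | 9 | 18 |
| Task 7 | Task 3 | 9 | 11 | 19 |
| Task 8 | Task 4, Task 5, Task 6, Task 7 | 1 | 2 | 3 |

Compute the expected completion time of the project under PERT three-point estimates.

38 days

te_Task 1 = (7 + 4·11 + 15)/6 = 66/6 = 11
te_Task 2 = (1 + 4·2 + 9)/6 = 18/6 = 3
te_Task 3 = (9 + 4·13 + 17)/6 = 78/6 = 13
te_Task 4 = (1 + 4·5 + 9)/6 = 30/6 = 5
te_Task 5 = (2 + 4·7 + 12)/6 = 42/6 = 7
te_Task 6 = (6 + 4·9 + 18)/6 = 60/6 = 10
te_Task 7 = (9 + 4·11 + 19)/6 = 72/6 = 12
te_Task 8 = (1 + 4·2 + 3)/6 = 12/6 = 2

Forward pass:
ES_Task 1 = 0; EF_Task 1 = 11
ES_Task 2 = 0; EF_Task 2 = 3
ES_Task 3 = max(EF_Task 1=11, EF_Task 2=3) = 11; EF_Task 3 = 11+13 = 24
ES_Task 4 = 24; EF_Task 4 = 24+5 = 29
ES_Task 5 = 24; EF_Task 5 = 24+7 = 31
ES_Task 6 = max(EF_Task 1=11, EF_Task 3=24) = 24; EF_Task 6 = 24+10 = 34
ES_Task 7 = 24; EF_Task 7 = 24+12 = 36
ES_Task 8 = max(EF_Task 4=29, EF_Task 5=31, EF_Task 6=34, EF_Task 7=36) = 36; EF_Task 8 = 36+2 = 38
Expected project duration μ = 38 days. Critical path: Task 1 → Task 3 → Task 7 → Task 8.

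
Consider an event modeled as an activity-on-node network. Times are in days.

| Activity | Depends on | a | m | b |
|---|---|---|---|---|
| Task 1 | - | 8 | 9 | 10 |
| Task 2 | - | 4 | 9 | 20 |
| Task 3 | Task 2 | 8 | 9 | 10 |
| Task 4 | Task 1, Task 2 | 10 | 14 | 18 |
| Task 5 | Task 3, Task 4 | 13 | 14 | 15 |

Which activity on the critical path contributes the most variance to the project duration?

te_Task 1 = (8 + 4·9 + 10)/6 = 54/6 = 9; σ²_Task 1 = ((10−8)/6)² = 0.111
te_Task 2 = (4 + 4·9 + 20)/6 = 60/6 = 10; σ²_Task 2 = ((20−4)/6)² = 7.111
te_Task 3 = (8 + 4·9 + 10)/6 = 54/6 = 9; σ²_Task 3 = ((10−8)/6)² = 0.111
te_Task 4 = (10 + 4·14 + 18)/6 = 84/6 = 14; σ²_Task 4 = ((18−10)/6)² = 1.778
te_Task 5 = (13 + 4·14 + 15)/6 = 84/6 = 14; σ²_Task 5 = ((15−13)/6)² = 0.111

Forward pass:
ES_Task 1 = 0; EF_Task 1 = 9
ES_Task 2 = 0; EF_Task 2 = 10
ES_Task 3 = 10; EF_Task 3 = 10+9 = 19
ES_Task 4 = max(EF_Task 1=9, EF_Task 2=10) = 10; EF_Task 4 = 10+14 = 24
ES_Task 5 = max(EF_Task 3=19, EF_Task 4=24) = 24; EF_Task 5 = 24+14 = 38
Expected project duration μ = 38 days. Critical path: Task 2 → Task 4 → Task 5.

Variances on critical path: σ²_Task 2=7.111, σ²_Task 4=1.778, σ²_Task 5=0.111.
Largest is σ²_Task 2 = 7.111.

Task 2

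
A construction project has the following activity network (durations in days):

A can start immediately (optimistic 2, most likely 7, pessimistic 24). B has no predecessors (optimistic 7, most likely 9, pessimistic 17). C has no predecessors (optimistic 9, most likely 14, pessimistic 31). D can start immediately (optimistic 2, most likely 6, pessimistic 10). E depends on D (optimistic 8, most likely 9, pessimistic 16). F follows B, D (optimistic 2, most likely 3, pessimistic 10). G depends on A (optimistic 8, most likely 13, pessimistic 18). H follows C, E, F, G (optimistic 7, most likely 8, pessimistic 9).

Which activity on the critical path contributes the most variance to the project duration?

A

te_A = (2 + 4·7 + 24)/6 = 54/6 = 9; σ²_A = ((24−2)/6)² = 13.444
te_B = (7 + 4·9 + 17)/6 = 60/6 = 10; σ²_B = ((17−7)/6)² = 2.778
te_C = (9 + 4·14 + 31)/6 = 96/6 = 16; σ²_C = ((31−9)/6)² = 13.444
te_D = (2 + 4·6 + 10)/6 = 36/6 = 6; σ²_D = ((10−2)/6)² = 1.778
te_E = (8 + 4·9 + 16)/6 = 60/6 = 10; σ²_E = ((16−8)/6)² = 1.778
te_F = (2 + 4·3 + 10)/6 = 24/6 = 4; σ²_F = ((10−2)/6)² = 1.778
te_G = (8 + 4·13 + 18)/6 = 78/6 = 13; σ²_G = ((18−8)/6)² = 2.778
te_H = (7 + 4·8 + 9)/6 = 48/6 = 8; σ²_H = ((9−7)/6)² = 0.111

Forward pass:
ES_A = 0; EF_A = 9
ES_B = 0; EF_B = 10
ES_C = 0; EF_C = 16
ES_D = 0; EF_D = 6
ES_E = 6; EF_E = 6+10 = 16
ES_F = max(EF_B=10, EF_D=6) = 10; EF_F = 10+4 = 14
ES_G = 9; EF_G = 9+13 = 22
ES_H = max(EF_C=16, EF_E=16, EF_F=14, EF_G=22) = 22; EF_H = 22+8 = 30
Expected project duration μ = 30 days. Critical path: A → G → H.

Variances on critical path: σ²_A=13.444, σ²_G=2.778, σ²_H=0.111.
Largest is σ²_A = 13.444.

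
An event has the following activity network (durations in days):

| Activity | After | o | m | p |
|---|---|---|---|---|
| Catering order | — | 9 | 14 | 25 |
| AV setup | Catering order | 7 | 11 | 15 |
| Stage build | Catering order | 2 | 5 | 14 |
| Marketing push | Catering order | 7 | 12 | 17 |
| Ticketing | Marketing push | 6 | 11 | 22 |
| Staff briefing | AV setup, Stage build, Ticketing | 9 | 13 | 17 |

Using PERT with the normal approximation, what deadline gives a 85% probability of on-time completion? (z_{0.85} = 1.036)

56.5 days

te_Catering order = (9 + 4·14 + 25)/6 = 90/6 = 15; σ²_Catering order = ((25−9)/6)² = 7.111
te_AV setup = (7 + 4·11 + 15)/6 = 66/6 = 11; σ²_AV setup = ((15−7)/6)² = 1.778
te_Stage build = (2 + 4·5 + 14)/6 = 36/6 = 6; σ²_Stage build = ((14−2)/6)² = 4.000
te_Marketing push = (7 + 4·12 + 17)/6 = 72/6 = 12; σ²_Marketing push = ((17−7)/6)² = 2.778
te_Ticketing = (6 + 4·11 + 22)/6 = 72/6 = 12; σ²_Ticketing = ((22−6)/6)² = 7.111
te_Staff briefing = (9 + 4·13 + 17)/6 = 78/6 = 13; σ²_Staff briefing = ((17−9)/6)² = 1.778

Forward pass:
ES_Catering order = 0; EF_Catering order = 15
ES_AV setup = 15; EF_AV setup = 15+11 = 26
ES_Stage build = 15; EF_Stage build = 15+6 = 21
ES_Marketing push = 15; EF_Marketing push = 15+12 = 27
ES_Ticketing = 27; EF_Ticketing = 27+12 = 39
ES_Staff briefing = max(EF_AV setup=26, EF_Stage build=21, EF_Ticketing=39) = 39; EF_Staff briefing = 39+13 = 52
Expected project duration μ = 52 days. Critical path: Catering order → Marketing push → Ticketing → Staff briefing.

Variance along critical path = 7.111 + 2.778 + 7.111 + 1.778 = 18.778; σ = 4.333 days.
D = μ + z·σ = 52 + 1.036·4.333 = 56.5 days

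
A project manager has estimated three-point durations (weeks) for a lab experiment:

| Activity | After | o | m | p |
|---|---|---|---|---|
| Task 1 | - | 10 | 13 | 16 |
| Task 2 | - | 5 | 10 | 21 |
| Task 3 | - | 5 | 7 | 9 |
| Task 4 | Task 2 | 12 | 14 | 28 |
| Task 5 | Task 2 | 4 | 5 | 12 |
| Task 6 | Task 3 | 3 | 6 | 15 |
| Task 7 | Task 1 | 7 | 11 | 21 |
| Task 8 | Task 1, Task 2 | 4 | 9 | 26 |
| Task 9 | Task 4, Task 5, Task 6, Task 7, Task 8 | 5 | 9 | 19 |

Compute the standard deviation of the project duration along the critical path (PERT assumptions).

4.43 weeks

te_Task 1 = (10 + 4·13 + 16)/6 = 78/6 = 13; σ²_Task 1 = ((16−10)/6)² = 1.000
te_Task 2 = (5 + 4·10 + 21)/6 = 66/6 = 11; σ²_Task 2 = ((21−5)/6)² = 7.111
te_Task 3 = (5 + 4·7 + 9)/6 = 42/6 = 7; σ²_Task 3 = ((9−5)/6)² = 0.444
te_Task 4 = (12 + 4·14 + 28)/6 = 96/6 = 16; σ²_Task 4 = ((28−12)/6)² = 7.111
te_Task 5 = (4 + 4·5 + 12)/6 = 36/6 = 6; σ²_Task 5 = ((12−4)/6)² = 1.778
te_Task 6 = (3 + 4·6 + 15)/6 = 42/6 = 7; σ²_Task 6 = ((15−3)/6)² = 4.000
te_Task 7 = (7 + 4·11 + 21)/6 = 72/6 = 12; σ²_Task 7 = ((21−7)/6)² = 5.444
te_Task 8 = (4 + 4·9 + 26)/6 = 66/6 = 11; σ²_Task 8 = ((26−4)/6)² = 13.444
te_Task 9 = (5 + 4·9 + 19)/6 = 60/6 = 10; σ²_Task 9 = ((19−5)/6)² = 5.444

Forward pass:
ES_Task 1 = 0; EF_Task 1 = 13
ES_Task 2 = 0; EF_Task 2 = 11
ES_Task 3 = 0; EF_Task 3 = 7
ES_Task 4 = 11; EF_Task 4 = 11+16 = 27
ES_Task 5 = 11; EF_Task 5 = 11+6 = 17
ES_Task 6 = 7; EF_Task 6 = 7+7 = 14
ES_Task 7 = 13; EF_Task 7 = 13+12 = 25
ES_Task 8 = max(EF_Task 1=13, EF_Task 2=11) = 13; EF_Task 8 = 13+11 = 24
ES_Task 9 = max(EF_Task 4=27, EF_Task 5=17, EF_Task 6=14, EF_Task 7=25, EF_Task 8=24) = 27; EF_Task 9 = 27+10 = 37
Expected project duration μ = 37 weeks. Critical path: Task 2 → Task 4 → Task 9.

Variance along critical path = 7.111 + 7.111 + 5.444 = 19.667
σ = √19.667 = 4.435 weeks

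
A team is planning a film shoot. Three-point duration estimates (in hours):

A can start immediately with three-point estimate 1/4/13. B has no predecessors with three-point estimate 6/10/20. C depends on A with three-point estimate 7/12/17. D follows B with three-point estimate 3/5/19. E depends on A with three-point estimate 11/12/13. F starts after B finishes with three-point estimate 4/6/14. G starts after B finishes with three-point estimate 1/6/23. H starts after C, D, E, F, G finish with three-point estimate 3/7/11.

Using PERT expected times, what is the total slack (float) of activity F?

1 hours

te_A = (1 + 4·4 + 13)/6 = 30/6 = 5
te_B = (6 + 4·10 + 20)/6 = 66/6 = 11
te_C = (7 + 4·12 + 17)/6 = 72/6 = 12
te_D = (3 + 4·5 + 19)/6 = 42/6 = 7
te_E = (11 + 4·12 + 13)/6 = 72/6 = 12
te_F = (4 + 4·6 + 14)/6 = 42/6 = 7
te_G = (1 + 4·6 + 23)/6 = 48/6 = 8
te_H = (3 + 4·7 + 11)/6 = 42/6 = 7

Forward pass:
ES_A = 0; EF_A = 5
ES_B = 0; EF_B = 11
ES_C = 5; EF_C = 5+12 = 17
ES_D = 11; EF_D = 11+7 = 18
ES_E = 5; EF_E = 5+12 = 17
ES_F = 11; EF_F = 11+7 = 18
ES_G = 11; EF_G = 11+8 = 19
ES_H = max(EF_C=17, EF_D=18, EF_E=17, EF_F=18, EF_G=19) = 19; EF_H = 19+7 = 26
Expected project duration μ = 26 hours. Critical path: B → G → H.

Backward pass:
LF_H = 26; LS_H = 26−7 = 19
LF_G = LS_H = 19; LS_G = 19−8 = 11
LF_F = LS_H = 19; LS_F = 19−7 = 12
LF_E = LS_H = 19; LS_E = 19−12 = 7
LF_D = LS_H = 19; LS_D = 19−7 = 12
LF_C = LS_H = 19; LS_C = 19−12 = 7
LF_B = min(LS_D=12, LS_F=12, LS_G=11) = 11; LS_B = 11−11 = 0
LF_A = min(LS_C=7, LS_E=7) = 7; LS_A = 7−5 = 2
Slack_F = LS_F − ES_F = 12 − 11 = 1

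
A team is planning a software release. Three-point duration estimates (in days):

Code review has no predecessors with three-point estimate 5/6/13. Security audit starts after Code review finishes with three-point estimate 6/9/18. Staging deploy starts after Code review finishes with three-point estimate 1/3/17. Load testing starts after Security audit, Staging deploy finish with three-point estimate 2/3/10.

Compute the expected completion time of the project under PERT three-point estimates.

te_Code review = (5 + 4·6 + 13)/6 = 42/6 = 7
te_Security audit = (6 + 4·9 + 18)/6 = 60/6 = 10
te_Staging deploy = (1 + 4·3 + 17)/6 = 30/6 = 5
te_Load testing = (2 + 4·3 + 10)/6 = 24/6 = 4

Forward pass:
ES_Code review = 0; EF_Code review = 7
ES_Security audit = 7; EF_Security audit = 7+10 = 17
ES_Staging deploy = 7; EF_Staging deploy = 7+5 = 12
ES_Load testing = max(EF_Security audit=17, EF_Staging deploy=12) = 17; EF_Load testing = 17+4 = 21
Expected project duration μ = 21 days. Critical path: Code review → Security audit → Load testing.

21 days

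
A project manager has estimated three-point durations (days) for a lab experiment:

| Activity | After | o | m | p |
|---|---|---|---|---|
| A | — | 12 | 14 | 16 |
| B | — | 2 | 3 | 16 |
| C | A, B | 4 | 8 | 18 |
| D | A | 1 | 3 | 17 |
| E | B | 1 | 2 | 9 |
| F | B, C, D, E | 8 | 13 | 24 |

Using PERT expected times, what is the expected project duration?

37 days

te_A = (12 + 4·14 + 16)/6 = 84/6 = 14
te_B = (2 + 4·3 + 16)/6 = 30/6 = 5
te_C = (4 + 4·8 + 18)/6 = 54/6 = 9
te_D = (1 + 4·3 + 17)/6 = 30/6 = 5
te_E = (1 + 4·2 + 9)/6 = 18/6 = 3
te_F = (8 + 4·13 + 24)/6 = 84/6 = 14

Forward pass:
ES_A = 0; EF_A = 14
ES_B = 0; EF_B = 5
ES_C = max(EF_A=14, EF_B=5) = 14; EF_C = 14+9 = 23
ES_D = 14; EF_D = 14+5 = 19
ES_E = 5; EF_E = 5+3 = 8
ES_F = max(EF_B=5, EF_C=23, EF_D=19, EF_E=8) = 23; EF_F = 23+14 = 37
Expected project duration μ = 37 days. Critical path: A → C → F.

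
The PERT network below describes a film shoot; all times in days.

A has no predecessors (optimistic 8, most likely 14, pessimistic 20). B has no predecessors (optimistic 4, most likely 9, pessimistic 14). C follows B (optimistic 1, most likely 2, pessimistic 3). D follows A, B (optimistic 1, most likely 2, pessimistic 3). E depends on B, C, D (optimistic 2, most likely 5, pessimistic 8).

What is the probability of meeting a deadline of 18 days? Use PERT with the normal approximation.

te_A = (8 + 4·14 + 20)/6 = 84/6 = 14; σ²_A = ((20−8)/6)² = 4.000
te_B = (4 + 4·9 + 14)/6 = 54/6 = 9; σ²_B = ((14−4)/6)² = 2.778
te_C = (1 + 4·2 + 3)/6 = 12/6 = 2; σ²_C = ((3−1)/6)² = 0.111
te_D = (1 + 4·2 + 3)/6 = 12/6 = 2; σ²_D = ((3−1)/6)² = 0.111
te_E = (2 + 4·5 + 8)/6 = 30/6 = 5; σ²_E = ((8−2)/6)² = 1.000

Forward pass:
ES_A = 0; EF_A = 14
ES_B = 0; EF_B = 9
ES_C = 9; EF_C = 9+2 = 11
ES_D = max(EF_A=14, EF_B=9) = 14; EF_D = 14+2 = 16
ES_E = max(EF_B=9, EF_C=11, EF_D=16) = 16; EF_E = 16+5 = 21
Expected project duration μ = 21 days. Critical path: A → D → E.

Variance along critical path = 4.000 + 0.111 + 1.000 = 5.111; σ = √5.111 = 2.261 days.
Z = (18 − 21) / 2.261 = -1.327
P(T ≤ 18) = Φ(-1.327) ≈ 0.092

0.092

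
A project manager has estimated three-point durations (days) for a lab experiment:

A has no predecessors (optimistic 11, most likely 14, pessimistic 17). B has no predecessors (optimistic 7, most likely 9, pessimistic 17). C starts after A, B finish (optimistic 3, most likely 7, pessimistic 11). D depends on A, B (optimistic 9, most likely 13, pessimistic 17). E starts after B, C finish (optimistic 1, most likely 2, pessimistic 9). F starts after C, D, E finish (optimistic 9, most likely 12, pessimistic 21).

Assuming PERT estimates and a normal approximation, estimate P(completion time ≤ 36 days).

te_A = (11 + 4·14 + 17)/6 = 84/6 = 14; σ²_A = ((17−11)/6)² = 1.000
te_B = (7 + 4·9 + 17)/6 = 60/6 = 10; σ²_B = ((17−7)/6)² = 2.778
te_C = (3 + 4·7 + 11)/6 = 42/6 = 7; σ²_C = ((11−3)/6)² = 1.778
te_D = (9 + 4·13 + 17)/6 = 78/6 = 13; σ²_D = ((17−9)/6)² = 1.778
te_E = (1 + 4·2 + 9)/6 = 18/6 = 3; σ²_E = ((9−1)/6)² = 1.778
te_F = (9 + 4·12 + 21)/6 = 78/6 = 13; σ²_F = ((21−9)/6)² = 4.000

Forward pass:
ES_A = 0; EF_A = 14
ES_B = 0; EF_B = 10
ES_C = max(EF_A=14, EF_B=10) = 14; EF_C = 14+7 = 21
ES_D = max(EF_A=14, EF_B=10) = 14; EF_D = 14+13 = 27
ES_E = max(EF_B=10, EF_C=21) = 21; EF_E = 21+3 = 24
ES_F = max(EF_C=21, EF_D=27, EF_E=24) = 27; EF_F = 27+13 = 40
Expected project duration μ = 40 days. Critical path: A → D → F.

Variance along critical path = 1.000 + 1.778 + 4.000 = 6.778; σ = √6.778 = 2.603 days.
Z = (36 − 40) / 2.603 = -1.536
P(T ≤ 36) = Φ(-1.536) ≈ 0.062

0.062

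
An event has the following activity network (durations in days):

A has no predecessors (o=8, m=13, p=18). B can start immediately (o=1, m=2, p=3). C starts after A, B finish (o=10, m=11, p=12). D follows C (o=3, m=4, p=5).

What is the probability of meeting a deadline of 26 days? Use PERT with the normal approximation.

0.124

te_A = (8 + 4·13 + 18)/6 = 78/6 = 13; σ²_A = ((18−8)/6)² = 2.778
te_B = (1 + 4·2 + 3)/6 = 12/6 = 2; σ²_B = ((3−1)/6)² = 0.111
te_C = (10 + 4·11 + 12)/6 = 66/6 = 11; σ²_C = ((12−10)/6)² = 0.111
te_D = (3 + 4·4 + 5)/6 = 24/6 = 4; σ²_D = ((5−3)/6)² = 0.111

Forward pass:
ES_A = 0; EF_A = 13
ES_B = 0; EF_B = 2
ES_C = max(EF_A=13, EF_B=2) = 13; EF_C = 13+11 = 24
ES_D = 24; EF_D = 24+4 = 28
Expected project duration μ = 28 days. Critical path: A → C → D.

Variance along critical path = 2.778 + 0.111 + 0.111 = 3.000; σ = √3.000 = 1.732 days.
Z = (26 − 28) / 1.732 = -1.155
P(T ≤ 26) = Φ(-1.155) ≈ 0.124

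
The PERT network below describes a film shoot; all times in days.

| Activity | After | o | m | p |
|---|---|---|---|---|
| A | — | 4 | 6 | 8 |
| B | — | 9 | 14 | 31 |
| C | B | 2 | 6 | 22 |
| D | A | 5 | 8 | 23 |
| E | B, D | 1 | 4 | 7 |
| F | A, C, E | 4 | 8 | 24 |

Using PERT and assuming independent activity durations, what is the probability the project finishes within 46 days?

te_A = (4 + 4·6 + 8)/6 = 36/6 = 6; σ²_A = ((8−4)/6)² = 0.444
te_B = (9 + 4·14 + 31)/6 = 96/6 = 16; σ²_B = ((31−9)/6)² = 13.444
te_C = (2 + 4·6 + 22)/6 = 48/6 = 8; σ²_C = ((22−2)/6)² = 11.111
te_D = (5 + 4·8 + 23)/6 = 60/6 = 10; σ²_D = ((23−5)/6)² = 9.000
te_E = (1 + 4·4 + 7)/6 = 24/6 = 4; σ²_E = ((7−1)/6)² = 1.000
te_F = (4 + 4·8 + 24)/6 = 60/6 = 10; σ²_F = ((24−4)/6)² = 11.111

Forward pass:
ES_A = 0; EF_A = 6
ES_B = 0; EF_B = 16
ES_C = 16; EF_C = 16+8 = 24
ES_D = 6; EF_D = 6+10 = 16
ES_E = max(EF_B=16, EF_D=16) = 16; EF_E = 16+4 = 20
ES_F = max(EF_A=6, EF_C=24, EF_E=20) = 24; EF_F = 24+10 = 34
Expected project duration μ = 34 days. Critical path: B → C → F.

Variance along critical path = 13.444 + 11.111 + 11.111 = 35.667; σ = √35.667 = 5.972 days.
Z = (46 − 34) / 5.972 = 2.009
P(T ≤ 46) = Φ(2.009) ≈ 0.978

0.978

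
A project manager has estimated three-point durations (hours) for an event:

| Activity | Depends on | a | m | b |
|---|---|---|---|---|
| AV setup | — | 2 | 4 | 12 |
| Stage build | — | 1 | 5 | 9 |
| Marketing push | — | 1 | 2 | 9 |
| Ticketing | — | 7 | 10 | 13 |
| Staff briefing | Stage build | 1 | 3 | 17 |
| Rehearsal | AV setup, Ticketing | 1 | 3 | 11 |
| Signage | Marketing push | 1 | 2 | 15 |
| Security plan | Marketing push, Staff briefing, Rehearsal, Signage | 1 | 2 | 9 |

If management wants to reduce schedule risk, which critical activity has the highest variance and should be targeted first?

te_AV setup = (2 + 4·4 + 12)/6 = 30/6 = 5; σ²_AV setup = ((12−2)/6)² = 2.778
te_Stage build = (1 + 4·5 + 9)/6 = 30/6 = 5; σ²_Stage build = ((9−1)/6)² = 1.778
te_Marketing push = (1 + 4·2 + 9)/6 = 18/6 = 3; σ²_Marketing push = ((9−1)/6)² = 1.778
te_Ticketing = (7 + 4·10 + 13)/6 = 60/6 = 10; σ²_Ticketing = ((13−7)/6)² = 1.000
te_Staff briefing = (1 + 4·3 + 17)/6 = 30/6 = 5; σ²_Staff briefing = ((17−1)/6)² = 7.111
te_Rehearsal = (1 + 4·3 + 11)/6 = 24/6 = 4; σ²_Rehearsal = ((11−1)/6)² = 2.778
te_Signage = (1 + 4·2 + 15)/6 = 24/6 = 4; σ²_Signage = ((15−1)/6)² = 5.444
te_Security plan = (1 + 4·2 + 9)/6 = 18/6 = 3; σ²_Security plan = ((9−1)/6)² = 1.778

Forward pass:
ES_AV setup = 0; EF_AV setup = 5
ES_Stage build = 0; EF_Stage build = 5
ES_Marketing push = 0; EF_Marketing push = 3
ES_Ticketing = 0; EF_Ticketing = 10
ES_Staff briefing = 5; EF_Staff briefing = 5+5 = 10
ES_Rehearsal = max(EF_AV setup=5, EF_Ticketing=10) = 10; EF_Rehearsal = 10+4 = 14
ES_Signage = 3; EF_Signage = 3+4 = 7
ES_Security plan = max(EF_Marketing push=3, EF_Staff briefing=10, EF_Rehearsal=14, EF_Signage=7) = 14; EF_Security plan = 14+3 = 17
Expected project duration μ = 17 hours. Critical path: Ticketing → Rehearsal → Security plan.

Variances on critical path: σ²_Ticketing=1.000, σ²_Rehearsal=2.778, σ²_Security plan=1.778.
Largest is σ²_Rehearsal = 2.778.

Rehearsal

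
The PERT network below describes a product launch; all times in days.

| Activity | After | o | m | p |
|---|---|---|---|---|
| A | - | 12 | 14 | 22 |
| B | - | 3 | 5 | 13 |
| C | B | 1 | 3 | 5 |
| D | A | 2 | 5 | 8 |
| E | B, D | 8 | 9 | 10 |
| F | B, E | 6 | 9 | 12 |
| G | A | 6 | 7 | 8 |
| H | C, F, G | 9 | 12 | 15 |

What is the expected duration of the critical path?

50 days

te_A = (12 + 4·14 + 22)/6 = 90/6 = 15
te_B = (3 + 4·5 + 13)/6 = 36/6 = 6
te_C = (1 + 4·3 + 5)/6 = 18/6 = 3
te_D = (2 + 4·5 + 8)/6 = 30/6 = 5
te_E = (8 + 4·9 + 10)/6 = 54/6 = 9
te_F = (6 + 4·9 + 12)/6 = 54/6 = 9
te_G = (6 + 4·7 + 8)/6 = 42/6 = 7
te_H = (9 + 4·12 + 15)/6 = 72/6 = 12

Forward pass:
ES_A = 0; EF_A = 15
ES_B = 0; EF_B = 6
ES_C = 6; EF_C = 6+3 = 9
ES_D = 15; EF_D = 15+5 = 20
ES_E = max(EF_B=6, EF_D=20) = 20; EF_E = 20+9 = 29
ES_F = max(EF_B=6, EF_E=29) = 29; EF_F = 29+9 = 38
ES_G = 15; EF_G = 15+7 = 22
ES_H = max(EF_C=9, EF_F=38, EF_G=22) = 38; EF_H = 38+12 = 50
Expected project duration μ = 50 days. Critical path: A → D → E → F → H.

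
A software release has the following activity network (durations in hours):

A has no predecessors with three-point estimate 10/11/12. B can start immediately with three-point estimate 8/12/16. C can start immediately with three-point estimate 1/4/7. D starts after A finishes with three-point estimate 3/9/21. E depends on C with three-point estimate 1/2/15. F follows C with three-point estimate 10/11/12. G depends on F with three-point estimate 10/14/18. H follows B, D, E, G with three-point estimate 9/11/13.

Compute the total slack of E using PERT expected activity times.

te_A = (10 + 4·11 + 12)/6 = 66/6 = 11
te_B = (8 + 4·12 + 16)/6 = 72/6 = 12
te_C = (1 + 4·4 + 7)/6 = 24/6 = 4
te_D = (3 + 4·9 + 21)/6 = 60/6 = 10
te_E = (1 + 4·2 + 15)/6 = 24/6 = 4
te_F = (10 + 4·11 + 12)/6 = 66/6 = 11
te_G = (10 + 4·14 + 18)/6 = 84/6 = 14
te_H = (9 + 4·11 + 13)/6 = 66/6 = 11

Forward pass:
ES_A = 0; EF_A = 11
ES_B = 0; EF_B = 12
ES_C = 0; EF_C = 4
ES_D = 11; EF_D = 11+10 = 21
ES_E = 4; EF_E = 4+4 = 8
ES_F = 4; EF_F = 4+11 = 15
ES_G = 15; EF_G = 15+14 = 29
ES_H = max(EF_B=12, EF_D=21, EF_E=8, EF_G=29) = 29; EF_H = 29+11 = 40
Expected project duration μ = 40 hours. Critical path: C → F → G → H.

Backward pass:
LF_H = 40; LS_H = 40−11 = 29
LF_G = LS_H = 29; LS_G = 29−14 = 15
LF_F = LS_G = 15; LS_F = 15−11 = 4
LF_E = LS_H = 29; LS_E = 29−4 = 25
LF_D = LS_H = 29; LS_D = 29−10 = 19
LF_C = min(LS_E=25, LS_F=4) = 4; LS_C = 4−4 = 0
LF_B = LS_H = 29; LS_B = 29−12 = 17
LF_A = LS_D = 19; LS_A = 19−11 = 8
Slack_E = LS_E − ES_E = 25 − 4 = 21

21 hours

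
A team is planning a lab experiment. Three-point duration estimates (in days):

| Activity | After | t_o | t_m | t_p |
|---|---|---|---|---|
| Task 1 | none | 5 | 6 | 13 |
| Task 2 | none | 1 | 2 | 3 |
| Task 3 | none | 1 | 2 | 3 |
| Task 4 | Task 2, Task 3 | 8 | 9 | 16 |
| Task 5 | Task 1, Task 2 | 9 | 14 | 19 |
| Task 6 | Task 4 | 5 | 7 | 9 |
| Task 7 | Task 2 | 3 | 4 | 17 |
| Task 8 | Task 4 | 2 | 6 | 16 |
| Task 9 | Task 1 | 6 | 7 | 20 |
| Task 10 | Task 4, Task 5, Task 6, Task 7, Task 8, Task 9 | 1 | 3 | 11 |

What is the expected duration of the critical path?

25 days

te_Task 1 = (5 + 4·6 + 13)/6 = 42/6 = 7
te_Task 2 = (1 + 4·2 + 3)/6 = 12/6 = 2
te_Task 3 = (1 + 4·2 + 3)/6 = 12/6 = 2
te_Task 4 = (8 + 4·9 + 16)/6 = 60/6 = 10
te_Task 5 = (9 + 4·14 + 19)/6 = 84/6 = 14
te_Task 6 = (5 + 4·7 + 9)/6 = 42/6 = 7
te_Task 7 = (3 + 4·4 + 17)/6 = 36/6 = 6
te_Task 8 = (2 + 4·6 + 16)/6 = 42/6 = 7
te_Task 9 = (6 + 4·7 + 20)/6 = 54/6 = 9
te_Task 10 = (1 + 4·3 + 11)/6 = 24/6 = 4

Forward pass:
ES_Task 1 = 0; EF_Task 1 = 7
ES_Task 2 = 0; EF_Task 2 = 2
ES_Task 3 = 0; EF_Task 3 = 2
ES_Task 4 = max(EF_Task 2=2, EF_Task 3=2) = 2; EF_Task 4 = 2+10 = 12
ES_Task 5 = max(EF_Task 1=7, EF_Task 2=2) = 7; EF_Task 5 = 7+14 = 21
ES_Task 6 = 12; EF_Task 6 = 12+7 = 19
ES_Task 7 = 2; EF_Task 7 = 2+6 = 8
ES_Task 8 = 12; EF_Task 8 = 12+7 = 19
ES_Task 9 = 7; EF_Task 9 = 7+9 = 16
ES_Task 10 = max(EF_Task 4=12, EF_Task 5=21, EF_Task 6=19, EF_Task 7=8, EF_Task 8=19, EF_Task 9=16) = 21; EF_Task 10 = 21+4 = 25
Expected project duration μ = 25 days. Critical path: Task 1 → Task 5 → Task 10.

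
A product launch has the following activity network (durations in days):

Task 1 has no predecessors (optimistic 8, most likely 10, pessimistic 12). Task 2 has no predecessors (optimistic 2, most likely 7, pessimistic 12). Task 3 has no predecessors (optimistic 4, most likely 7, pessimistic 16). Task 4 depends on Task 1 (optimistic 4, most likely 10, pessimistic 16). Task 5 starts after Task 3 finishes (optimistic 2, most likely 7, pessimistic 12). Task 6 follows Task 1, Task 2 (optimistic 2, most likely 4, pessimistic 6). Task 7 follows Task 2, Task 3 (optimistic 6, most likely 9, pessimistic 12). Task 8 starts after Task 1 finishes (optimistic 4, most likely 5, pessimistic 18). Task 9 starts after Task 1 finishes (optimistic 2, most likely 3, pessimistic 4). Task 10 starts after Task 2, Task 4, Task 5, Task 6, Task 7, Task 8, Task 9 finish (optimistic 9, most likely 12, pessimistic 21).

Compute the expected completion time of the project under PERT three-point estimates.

te_Task 1 = (8 + 4·10 + 12)/6 = 60/6 = 10
te_Task 2 = (2 + 4·7 + 12)/6 = 42/6 = 7
te_Task 3 = (4 + 4·7 + 16)/6 = 48/6 = 8
te_Task 4 = (4 + 4·10 + 16)/6 = 60/6 = 10
te_Task 5 = (2 + 4·7 + 12)/6 = 42/6 = 7
te_Task 6 = (2 + 4·4 + 6)/6 = 24/6 = 4
te_Task 7 = (6 + 4·9 + 12)/6 = 54/6 = 9
te_Task 8 = (4 + 4·5 + 18)/6 = 42/6 = 7
te_Task 9 = (2 + 4·3 + 4)/6 = 18/6 = 3
te_Task 10 = (9 + 4·12 + 21)/6 = 78/6 = 13

Forward pass:
ES_Task 1 = 0; EF_Task 1 = 10
ES_Task 2 = 0; EF_Task 2 = 7
ES_Task 3 = 0; EF_Task 3 = 8
ES_Task 4 = 10; EF_Task 4 = 10+10 = 20
ES_Task 5 = 8; EF_Task 5 = 8+7 = 15
ES_Task 6 = max(EF_Task 1=10, EF_Task 2=7) = 10; EF_Task 6 = 10+4 = 14
ES_Task 7 = max(EF_Task 2=7, EF_Task 3=8) = 8; EF_Task 7 = 8+9 = 17
ES_Task 8 = 10; EF_Task 8 = 10+7 = 17
ES_Task 9 = 10; EF_Task 9 = 10+3 = 13
ES_Task 10 = max(EF_Task 2=7, EF_Task 4=20, EF_Task 5=15, EF_Task 6=14, EF_Task 7=17, EF_Task 8=17, EF_Task 9=13) = 20; EF_Task 10 = 20+13 = 33
Expected project duration μ = 33 days. Critical path: Task 1 → Task 4 → Task 10.

33 days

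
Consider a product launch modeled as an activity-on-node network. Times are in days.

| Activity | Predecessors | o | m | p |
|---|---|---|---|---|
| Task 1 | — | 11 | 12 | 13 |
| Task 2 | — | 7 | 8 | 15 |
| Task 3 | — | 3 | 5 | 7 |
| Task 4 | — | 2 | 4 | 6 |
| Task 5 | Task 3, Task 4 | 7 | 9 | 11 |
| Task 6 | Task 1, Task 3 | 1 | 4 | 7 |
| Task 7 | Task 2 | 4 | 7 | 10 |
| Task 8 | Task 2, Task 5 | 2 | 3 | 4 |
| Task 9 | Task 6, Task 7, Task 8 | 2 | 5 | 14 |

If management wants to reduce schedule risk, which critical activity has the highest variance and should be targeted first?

Task 9

te_Task 1 = (11 + 4·12 + 13)/6 = 72/6 = 12; σ²_Task 1 = ((13−11)/6)² = 0.111
te_Task 2 = (7 + 4·8 + 15)/6 = 54/6 = 9; σ²_Task 2 = ((15−7)/6)² = 1.778
te_Task 3 = (3 + 4·5 + 7)/6 = 30/6 = 5; σ²_Task 3 = ((7−3)/6)² = 0.444
te_Task 4 = (2 + 4·4 + 6)/6 = 24/6 = 4; σ²_Task 4 = ((6−2)/6)² = 0.444
te_Task 5 = (7 + 4·9 + 11)/6 = 54/6 = 9; σ²_Task 5 = ((11−7)/6)² = 0.444
te_Task 6 = (1 + 4·4 + 7)/6 = 24/6 = 4; σ²_Task 6 = ((7−1)/6)² = 1.000
te_Task 7 = (4 + 4·7 + 10)/6 = 42/6 = 7; σ²_Task 7 = ((10−4)/6)² = 1.000
te_Task 8 = (2 + 4·3 + 4)/6 = 18/6 = 3; σ²_Task 8 = ((4−2)/6)² = 0.111
te_Task 9 = (2 + 4·5 + 14)/6 = 36/6 = 6; σ²_Task 9 = ((14−2)/6)² = 4.000

Forward pass:
ES_Task 1 = 0; EF_Task 1 = 12
ES_Task 2 = 0; EF_Task 2 = 9
ES_Task 3 = 0; EF_Task 3 = 5
ES_Task 4 = 0; EF_Task 4 = 4
ES_Task 5 = max(EF_Task 3=5, EF_Task 4=4) = 5; EF_Task 5 = 5+9 = 14
ES_Task 6 = max(EF_Task 1=12, EF_Task 3=5) = 12; EF_Task 6 = 12+4 = 16
ES_Task 7 = 9; EF_Task 7 = 9+7 = 16
ES_Task 8 = max(EF_Task 2=9, EF_Task 5=14) = 14; EF_Task 8 = 14+3 = 17
ES_Task 9 = max(EF_Task 6=16, EF_Task 7=16, EF_Task 8=17) = 17; EF_Task 9 = 17+6 = 23
Expected project duration μ = 23 days. Critical path: Task 3 → Task 5 → Task 8 → Task 9.

Variances on critical path: σ²_Task 3=0.444, σ²_Task 5=0.444, σ²_Task 8=0.111, σ²_Task 9=4.000.
Largest is σ²_Task 9 = 4.000.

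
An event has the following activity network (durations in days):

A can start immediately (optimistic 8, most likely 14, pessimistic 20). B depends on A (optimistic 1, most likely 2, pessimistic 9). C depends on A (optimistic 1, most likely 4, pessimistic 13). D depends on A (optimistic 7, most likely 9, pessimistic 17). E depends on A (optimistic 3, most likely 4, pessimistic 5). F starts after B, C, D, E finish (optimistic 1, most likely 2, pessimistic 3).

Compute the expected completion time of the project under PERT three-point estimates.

26 days

te_A = (8 + 4·14 + 20)/6 = 84/6 = 14
te_B = (1 + 4·2 + 9)/6 = 18/6 = 3
te_C = (1 + 4·4 + 13)/6 = 30/6 = 5
te_D = (7 + 4·9 + 17)/6 = 60/6 = 10
te_E = (3 + 4·4 + 5)/6 = 24/6 = 4
te_F = (1 + 4·2 + 3)/6 = 12/6 = 2

Forward pass:
ES_A = 0; EF_A = 14
ES_B = 14; EF_B = 14+3 = 17
ES_C = 14; EF_C = 14+5 = 19
ES_D = 14; EF_D = 14+10 = 24
ES_E = 14; EF_E = 14+4 = 18
ES_F = max(EF_B=17, EF_C=19, EF_D=24, EF_E=18) = 24; EF_F = 24+2 = 26
Expected project duration μ = 26 days. Critical path: A → D → F.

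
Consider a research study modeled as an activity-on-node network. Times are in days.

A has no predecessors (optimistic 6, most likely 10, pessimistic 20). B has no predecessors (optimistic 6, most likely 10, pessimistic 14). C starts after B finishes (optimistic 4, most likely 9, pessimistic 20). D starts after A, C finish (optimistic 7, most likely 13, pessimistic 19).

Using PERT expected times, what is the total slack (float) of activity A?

te_A = (6 + 4·10 + 20)/6 = 66/6 = 11
te_B = (6 + 4·10 + 14)/6 = 60/6 = 10
te_C = (4 + 4·9 + 20)/6 = 60/6 = 10
te_D = (7 + 4·13 + 19)/6 = 78/6 = 13

Forward pass:
ES_A = 0; EF_A = 11
ES_B = 0; EF_B = 10
ES_C = 10; EF_C = 10+10 = 20
ES_D = max(EF_A=11, EF_C=20) = 20; EF_D = 20+13 = 33
Expected project duration μ = 33 days. Critical path: B → C → D.

Backward pass:
LF_D = 33; LS_D = 33−13 = 20
LF_C = LS_D = 20; LS_C = 20−10 = 10
LF_B = LS_C = 10; LS_B = 10−10 = 0
LF_A = LS_D = 20; LS_A = 20−11 = 9
Slack_A = LS_A − ES_A = 9 − 0 = 9

9 days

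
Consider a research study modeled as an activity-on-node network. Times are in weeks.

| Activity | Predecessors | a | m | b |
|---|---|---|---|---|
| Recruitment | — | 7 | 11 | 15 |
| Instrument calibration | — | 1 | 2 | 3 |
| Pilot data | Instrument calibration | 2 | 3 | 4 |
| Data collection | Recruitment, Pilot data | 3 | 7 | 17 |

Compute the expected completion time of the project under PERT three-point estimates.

19 weeks

te_Recruitment = (7 + 4·11 + 15)/6 = 66/6 = 11
te_Instrument calibration = (1 + 4·2 + 3)/6 = 12/6 = 2
te_Pilot data = (2 + 4·3 + 4)/6 = 18/6 = 3
te_Data collection = (3 + 4·7 + 17)/6 = 48/6 = 8

Forward pass:
ES_Recruitment = 0; EF_Recruitment = 11
ES_Instrument calibration = 0; EF_Instrument calibration = 2
ES_Pilot data = 2; EF_Pilot data = 2+3 = 5
ES_Data collection = max(EF_Recruitment=11, EF_Pilot data=5) = 11; EF_Data collection = 11+8 = 19
Expected project duration μ = 19 weeks. Critical path: Recruitment → Data collection.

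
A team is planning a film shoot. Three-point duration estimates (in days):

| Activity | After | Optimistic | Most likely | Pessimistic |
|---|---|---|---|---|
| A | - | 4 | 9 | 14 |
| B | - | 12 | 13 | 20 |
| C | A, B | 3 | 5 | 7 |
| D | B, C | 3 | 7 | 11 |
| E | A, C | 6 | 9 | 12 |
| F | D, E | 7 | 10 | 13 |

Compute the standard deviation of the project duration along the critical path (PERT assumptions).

2.05 days

te_A = (4 + 4·9 + 14)/6 = 54/6 = 9; σ²_A = ((14−4)/6)² = 2.778
te_B = (12 + 4·13 + 20)/6 = 84/6 = 14; σ²_B = ((20−12)/6)² = 1.778
te_C = (3 + 4·5 + 7)/6 = 30/6 = 5; σ²_C = ((7−3)/6)² = 0.444
te_D = (3 + 4·7 + 11)/6 = 42/6 = 7; σ²_D = ((11−3)/6)² = 1.778
te_E = (6 + 4·9 + 12)/6 = 54/6 = 9; σ²_E = ((12−6)/6)² = 1.000
te_F = (7 + 4·10 + 13)/6 = 60/6 = 10; σ²_F = ((13−7)/6)² = 1.000

Forward pass:
ES_A = 0; EF_A = 9
ES_B = 0; EF_B = 14
ES_C = max(EF_A=9, EF_B=14) = 14; EF_C = 14+5 = 19
ES_D = max(EF_B=14, EF_C=19) = 19; EF_D = 19+7 = 26
ES_E = max(EF_A=9, EF_C=19) = 19; EF_E = 19+9 = 28
ES_F = max(EF_D=26, EF_E=28) = 28; EF_F = 28+10 = 38
Expected project duration μ = 38 days. Critical path: B → C → E → F.

Variance along critical path = 1.778 + 0.444 + 1.000 + 1.000 = 4.222
σ = √4.222 = 2.055 days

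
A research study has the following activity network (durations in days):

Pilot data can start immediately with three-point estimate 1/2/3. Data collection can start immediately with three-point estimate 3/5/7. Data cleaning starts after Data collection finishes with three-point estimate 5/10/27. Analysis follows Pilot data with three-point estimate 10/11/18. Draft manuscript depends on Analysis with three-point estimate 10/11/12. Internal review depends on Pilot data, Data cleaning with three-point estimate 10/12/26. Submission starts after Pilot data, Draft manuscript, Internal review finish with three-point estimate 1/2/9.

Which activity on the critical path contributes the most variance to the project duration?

Data cleaning

te_Pilot data = (1 + 4·2 + 3)/6 = 12/6 = 2; σ²_Pilot data = ((3−1)/6)² = 0.111
te_Data collection = (3 + 4·5 + 7)/6 = 30/6 = 5; σ²_Data collection = ((7−3)/6)² = 0.444
te_Data cleaning = (5 + 4·10 + 27)/6 = 72/6 = 12; σ²_Data cleaning = ((27−5)/6)² = 13.444
te_Analysis = (10 + 4·11 + 18)/6 = 72/6 = 12; σ²_Analysis = ((18−10)/6)² = 1.778
te_Draft manuscript = (10 + 4·11 + 12)/6 = 66/6 = 11; σ²_Draft manuscript = ((12−10)/6)² = 0.111
te_Internal review = (10 + 4·12 + 26)/6 = 84/6 = 14; σ²_Internal review = ((26−10)/6)² = 7.111
te_Submission = (1 + 4·2 + 9)/6 = 18/6 = 3; σ²_Submission = ((9−1)/6)² = 1.778

Forward pass:
ES_Pilot data = 0; EF_Pilot data = 2
ES_Data collection = 0; EF_Data collection = 5
ES_Data cleaning = 5; EF_Data cleaning = 5+12 = 17
ES_Analysis = 2; EF_Analysis = 2+12 = 14
ES_Draft manuscript = 14; EF_Draft manuscript = 14+11 = 25
ES_Internal review = max(EF_Pilot data=2, EF_Data cleaning=17) = 17; EF_Internal review = 17+14 = 31
ES_Submission = max(EF_Pilot data=2, EF_Draft manuscript=25, EF_Internal review=31) = 31; EF_Submission = 31+3 = 34
Expected project duration μ = 34 days. Critical path: Data collection → Data cleaning → Internal review → Submission.

Variances on critical path: σ²_Data collection=0.444, σ²_Data cleaning=13.444, σ²_Internal review=7.111, σ²_Submission=1.778.
Largest is σ²_Data cleaning = 13.444.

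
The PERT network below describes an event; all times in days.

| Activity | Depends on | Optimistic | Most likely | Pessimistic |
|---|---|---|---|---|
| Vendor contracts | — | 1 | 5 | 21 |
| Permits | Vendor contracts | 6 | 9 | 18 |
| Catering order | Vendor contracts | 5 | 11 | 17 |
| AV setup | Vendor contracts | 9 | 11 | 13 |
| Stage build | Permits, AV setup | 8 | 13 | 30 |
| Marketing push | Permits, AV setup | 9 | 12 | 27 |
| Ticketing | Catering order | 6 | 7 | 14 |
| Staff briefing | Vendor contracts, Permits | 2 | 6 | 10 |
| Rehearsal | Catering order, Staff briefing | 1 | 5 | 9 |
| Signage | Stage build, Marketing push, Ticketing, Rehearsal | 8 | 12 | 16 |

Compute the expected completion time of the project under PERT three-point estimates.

45 days

te_Vendor contracts = (1 + 4·5 + 21)/6 = 42/6 = 7
te_Permits = (6 + 4·9 + 18)/6 = 60/6 = 10
te_Catering order = (5 + 4·11 + 17)/6 = 66/6 = 11
te_AV setup = (9 + 4·11 + 13)/6 = 66/6 = 11
te_Stage build = (8 + 4·13 + 30)/6 = 90/6 = 15
te_Marketing push = (9 + 4·12 + 27)/6 = 84/6 = 14
te_Ticketing = (6 + 4·7 + 14)/6 = 48/6 = 8
te_Staff briefing = (2 + 4·6 + 10)/6 = 36/6 = 6
te_Rehearsal = (1 + 4·5 + 9)/6 = 30/6 = 5
te_Signage = (8 + 4·12 + 16)/6 = 72/6 = 12

Forward pass:
ES_Vendor contracts = 0; EF_Vendor contracts = 7
ES_Permits = 7; EF_Permits = 7+10 = 17
ES_Catering order = 7; EF_Catering order = 7+11 = 18
ES_AV setup = 7; EF_AV setup = 7+11 = 18
ES_Stage build = max(EF_Permits=17, EF_AV setup=18) = 18; EF_Stage build = 18+15 = 33
ES_Marketing push = max(EF_Permits=17, EF_AV setup=18) = 18; EF_Marketing push = 18+14 = 32
ES_Ticketing = 18; EF_Ticketing = 18+8 = 26
ES_Staff briefing = max(EF_Vendor contracts=7, EF_Permits=17) = 17; EF_Staff briefing = 17+6 = 23
ES_Rehearsal = max(EF_Catering order=18, EF_Staff briefing=23) = 23; EF_Rehearsal = 23+5 = 28
ES_Signage = max(EF_Stage build=33, EF_Marketing push=32, EF_Ticketing=26, EF_Rehearsal=28) = 33; EF_Signage = 33+12 = 45
Expected project duration μ = 45 days. Critical path: Vendor contracts → AV setup → Stage build → Signage.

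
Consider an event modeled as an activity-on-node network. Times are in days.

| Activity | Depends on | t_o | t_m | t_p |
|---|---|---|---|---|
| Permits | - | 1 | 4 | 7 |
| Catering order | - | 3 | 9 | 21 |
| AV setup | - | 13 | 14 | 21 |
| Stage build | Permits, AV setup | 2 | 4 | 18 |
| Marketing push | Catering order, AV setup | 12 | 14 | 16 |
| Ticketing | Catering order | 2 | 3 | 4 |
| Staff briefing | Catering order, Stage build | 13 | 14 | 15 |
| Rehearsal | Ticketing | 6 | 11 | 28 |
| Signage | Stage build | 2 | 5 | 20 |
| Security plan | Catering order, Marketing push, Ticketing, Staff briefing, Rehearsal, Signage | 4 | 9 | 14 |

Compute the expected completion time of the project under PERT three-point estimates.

44 days

te_Permits = (1 + 4·4 + 7)/6 = 24/6 = 4
te_Catering order = (3 + 4·9 + 21)/6 = 60/6 = 10
te_AV setup = (13 + 4·14 + 21)/6 = 90/6 = 15
te_Stage build = (2 + 4·4 + 18)/6 = 36/6 = 6
te_Marketing push = (12 + 4·14 + 16)/6 = 84/6 = 14
te_Ticketing = (2 + 4·3 + 4)/6 = 18/6 = 3
te_Staff briefing = (13 + 4·14 + 15)/6 = 84/6 = 14
te_Rehearsal = (6 + 4·11 + 28)/6 = 78/6 = 13
te_Signage = (2 + 4·5 + 20)/6 = 42/6 = 7
te_Security plan = (4 + 4·9 + 14)/6 = 54/6 = 9

Forward pass:
ES_Permits = 0; EF_Permits = 4
ES_Catering order = 0; EF_Catering order = 10
ES_AV setup = 0; EF_AV setup = 15
ES_Stage build = max(EF_Permits=4, EF_AV setup=15) = 15; EF_Stage build = 15+6 = 21
ES_Marketing push = max(EF_Catering order=10, EF_AV setup=15) = 15; EF_Marketing push = 15+14 = 29
ES_Ticketing = 10; EF_Ticketing = 10+3 = 13
ES_Staff briefing = max(EF_Catering order=10, EF_Stage build=21) = 21; EF_Staff briefing = 21+14 = 35
ES_Rehearsal = 13; EF_Rehearsal = 13+13 = 26
ES_Signage = 21; EF_Signage = 21+7 = 28
ES_Security plan = max(EF_Catering order=10, EF_Marketing push=29, EF_Ticketing=13, EF_Staff briefing=35, EF_Rehearsal=26, EF_Signage=28) = 35; EF_Security plan = 35+9 = 44
Expected project duration μ = 44 days. Critical path: AV setup → Stage build → Staff briefing → Security plan.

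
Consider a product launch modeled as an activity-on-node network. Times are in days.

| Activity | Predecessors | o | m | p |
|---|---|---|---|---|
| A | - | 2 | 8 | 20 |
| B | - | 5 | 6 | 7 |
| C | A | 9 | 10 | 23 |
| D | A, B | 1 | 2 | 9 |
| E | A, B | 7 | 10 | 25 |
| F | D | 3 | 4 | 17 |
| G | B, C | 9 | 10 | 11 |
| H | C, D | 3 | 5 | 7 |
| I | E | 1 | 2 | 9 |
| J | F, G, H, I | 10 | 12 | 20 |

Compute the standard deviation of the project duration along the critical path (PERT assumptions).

4.16 days

te_A = (2 + 4·8 + 20)/6 = 54/6 = 9; σ²_A = ((20−2)/6)² = 9.000
te_B = (5 + 4·6 + 7)/6 = 36/6 = 6; σ²_B = ((7−5)/6)² = 0.111
te_C = (9 + 4·10 + 23)/6 = 72/6 = 12; σ²_C = ((23−9)/6)² = 5.444
te_D = (1 + 4·2 + 9)/6 = 18/6 = 3; σ²_D = ((9−1)/6)² = 1.778
te_E = (7 + 4·10 + 25)/6 = 72/6 = 12; σ²_E = ((25−7)/6)² = 9.000
te_F = (3 + 4·4 + 17)/6 = 36/6 = 6; σ²_F = ((17−3)/6)² = 5.444
te_G = (9 + 4·10 + 11)/6 = 60/6 = 10; σ²_G = ((11−9)/6)² = 0.111
te_H = (3 + 4·5 + 7)/6 = 30/6 = 5; σ²_H = ((7−3)/6)² = 0.444
te_I = (1 + 4·2 + 9)/6 = 18/6 = 3; σ²_I = ((9−1)/6)² = 1.778
te_J = (10 + 4·12 + 20)/6 = 78/6 = 13; σ²_J = ((20−10)/6)² = 2.778

Forward pass:
ES_A = 0; EF_A = 9
ES_B = 0; EF_B = 6
ES_C = 9; EF_C = 9+12 = 21
ES_D = max(EF_A=9, EF_B=6) = 9; EF_D = 9+3 = 12
ES_E = max(EF_A=9, EF_B=6) = 9; EF_E = 9+12 = 21
ES_F = 12; EF_F = 12+6 = 18
ES_G = max(EF_B=6, EF_C=21) = 21; EF_G = 21+10 = 31
ES_H = max(EF_C=21, EF_D=12) = 21; EF_H = 21+5 = 26
ES_I = 21; EF_I = 21+3 = 24
ES_J = max(EF_F=18, EF_G=31, EF_H=26, EF_I=24) = 31; EF_J = 31+13 = 44
Expected project duration μ = 44 days. Critical path: A → C → G → J.

Variance along critical path = 9.000 + 5.444 + 0.111 + 2.778 = 17.333
σ = √17.333 = 4.163 days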